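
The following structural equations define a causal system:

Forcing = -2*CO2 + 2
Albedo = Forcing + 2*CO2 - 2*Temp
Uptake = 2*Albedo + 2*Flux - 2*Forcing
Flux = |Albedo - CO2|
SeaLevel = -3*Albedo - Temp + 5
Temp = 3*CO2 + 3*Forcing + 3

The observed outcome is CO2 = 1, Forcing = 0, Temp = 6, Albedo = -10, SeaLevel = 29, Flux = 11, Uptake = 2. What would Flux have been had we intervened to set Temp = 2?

3

The intervention breaks the incoming arrows to Temp: Temp = 3*CO2 + 3*Forcing + 3 no longer applies, and Temp = 2.
Forcing = -2*CO2 + 2  [with CO2=1]  = 0
Albedo = Forcing + 2*CO2 - 2*Temp  [with Forcing=0, CO2=1, Temp=2]  = -2
Flux = |Albedo - CO2|  [with Albedo=-2, CO2=1]  = 3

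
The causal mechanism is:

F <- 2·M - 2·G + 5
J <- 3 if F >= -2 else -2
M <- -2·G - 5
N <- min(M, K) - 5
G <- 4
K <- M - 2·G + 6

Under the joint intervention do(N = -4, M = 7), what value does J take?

3

The joint intervention fixes N = -4, M = 7, removing each variable's own equation.
F = 2·M - 2·G + 5  [with M=7, G=4]  = 11
J = 3 if F >= -2 else -2  [with F=11]  = 3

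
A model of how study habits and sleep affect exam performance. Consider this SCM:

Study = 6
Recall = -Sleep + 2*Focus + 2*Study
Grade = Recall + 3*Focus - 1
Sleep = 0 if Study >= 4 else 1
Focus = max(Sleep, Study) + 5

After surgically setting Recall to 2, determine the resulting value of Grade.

34

Intervening sets Recall = 2 and removes its equation (Recall = -Sleep + 2*Focus + 2*Study).
Sleep = 0 if Study >= 4 else 1  [with Study=6]  = 0
Focus = max(Sleep, Study) + 5  [with Sleep=0, Study=6]  = 11
Grade = Recall + 3*Focus - 1  [with Recall=2, Focus=11]  = 34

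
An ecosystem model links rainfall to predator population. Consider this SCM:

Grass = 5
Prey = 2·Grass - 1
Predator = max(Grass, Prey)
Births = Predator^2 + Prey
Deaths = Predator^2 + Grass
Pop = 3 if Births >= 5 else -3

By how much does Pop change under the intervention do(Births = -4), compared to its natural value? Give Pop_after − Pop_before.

-6

Under do(Births=-4), the mechanism Births = Predator^2 + Prey is discarded; Births is fixed at -4.
Pop = 3 if Births >= 5 else -3  [with Births=-4]  = -3
Without intervention: Prey = 2·Grass - 1  [with Grass=5]  = 9; Predator = max(Grass, Prey)  [with Grass=5, Prey=9]  = 9; Births = Predator^2 + Prey  [with Predator=9, Prey=9]  = 90; Pop = 3 if Births >= 5 else -3  [with Births=90]  = 3.
Change = -3 − 3 = -6.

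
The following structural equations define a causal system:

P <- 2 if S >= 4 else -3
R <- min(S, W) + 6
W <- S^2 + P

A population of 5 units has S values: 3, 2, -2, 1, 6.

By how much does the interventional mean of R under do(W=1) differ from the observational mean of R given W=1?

The intervention sets W=1 in all 5 units regardless of S. Recomputing R per unit gives 7, 7, 4, 7, 7; average 6.4.
Conditioning on W=1 selects the 2 unit(s) with S ∈ {2, -2}. Their R values: 7, 4. Mean = 5.5.
Difference = 6.4 − 5.5 = 0.9.

0.9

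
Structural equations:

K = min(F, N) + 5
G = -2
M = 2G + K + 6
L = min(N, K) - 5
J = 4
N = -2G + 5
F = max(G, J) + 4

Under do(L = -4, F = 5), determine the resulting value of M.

12

Under do(L = -4, F = 5), each intervened variable's structural equation is replaced by its fixed value.
N = -2G + 5  [with G=-2]  = 9
K = min(F, N) + 5  [with F=5, N=9]  = 10
M = 2G + K + 6  [with G=-2, K=10]  = 12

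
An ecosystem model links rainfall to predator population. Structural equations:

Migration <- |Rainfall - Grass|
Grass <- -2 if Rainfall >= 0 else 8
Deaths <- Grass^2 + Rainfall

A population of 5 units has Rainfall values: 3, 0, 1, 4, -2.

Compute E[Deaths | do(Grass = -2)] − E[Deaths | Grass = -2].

Under do(Grass=-2), Grass's equation is replaced by Grass=-2 for every unit. Per-unit Deaths: 7, 4, 5, 8, 2. Mean = 5.2.
E[Deaths|Grass=-2] averages over only the 4 units with Grass=-2 (Rainfall = 3, 0, 1, 4): Deaths = 7, 4, 5, 8, mean 6.
Difference = 5.2 − 6 = -0.8.

-0.8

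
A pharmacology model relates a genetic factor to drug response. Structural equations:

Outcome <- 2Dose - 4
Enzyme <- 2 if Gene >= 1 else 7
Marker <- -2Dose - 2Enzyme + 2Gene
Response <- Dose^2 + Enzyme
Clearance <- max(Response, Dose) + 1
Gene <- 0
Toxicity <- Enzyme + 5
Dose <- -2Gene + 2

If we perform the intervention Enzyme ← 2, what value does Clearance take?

7

The intervention breaks the incoming arrows to Enzyme: Enzyme <- 2 if Gene >= 1 else 7 no longer applies, and Enzyme = 2.
Dose = -2Gene + 2  [with Gene=0]  = 2
Response = Dose^2 + Enzyme  [with Dose=2, Enzyme=2]  = 6
Clearance = max(Response, Dose) + 1  [with Response=6, Dose=2]  = 7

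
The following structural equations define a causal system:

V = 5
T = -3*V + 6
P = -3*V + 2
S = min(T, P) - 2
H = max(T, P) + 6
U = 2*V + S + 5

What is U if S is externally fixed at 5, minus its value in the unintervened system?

Under do(S=5), the mechanism S = min(T, P) - 2 is discarded; S is fixed at 5.
U = 2*V + S + 5  [with V=5, S=5]  = 20
Without intervention: T = -3*V + 6  [with V=5]  = -9; P = -3*V + 2  [with V=5]  = -13; S = min(T, P) - 2  [with T=-9, P=-13]  = -15; U = 2*V + S + 5  [with V=5, S=-15]  = 0.
Change = 20 − 0 = 20.

20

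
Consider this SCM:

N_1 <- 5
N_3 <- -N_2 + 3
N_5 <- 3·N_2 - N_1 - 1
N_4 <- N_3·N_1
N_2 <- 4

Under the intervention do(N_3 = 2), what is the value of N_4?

10

The intervention breaks the incoming arrows to N_3: N_3 <- -N_2 + 3 no longer applies, and N_3 = 2.
N_4 = N_3·N_1  [with N_3=2, N_1=5]  = 10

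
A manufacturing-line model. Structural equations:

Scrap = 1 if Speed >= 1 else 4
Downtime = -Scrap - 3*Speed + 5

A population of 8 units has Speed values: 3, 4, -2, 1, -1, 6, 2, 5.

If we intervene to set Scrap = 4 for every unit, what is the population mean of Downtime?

The intervention sets Scrap=4 in all 8 units regardless of Speed. Recomputing Downtime per unit gives -8, -11, 7, -2, 4, -17, -5, -14; average -5.75.

-5.75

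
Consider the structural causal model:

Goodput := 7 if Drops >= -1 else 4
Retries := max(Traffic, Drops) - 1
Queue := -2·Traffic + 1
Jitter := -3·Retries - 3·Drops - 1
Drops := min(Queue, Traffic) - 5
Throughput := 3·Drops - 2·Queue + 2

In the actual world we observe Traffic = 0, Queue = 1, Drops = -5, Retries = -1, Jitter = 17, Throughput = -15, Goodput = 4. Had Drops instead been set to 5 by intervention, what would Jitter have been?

do(Drops=5) replaces the equation Drops := min(Queue, Traffic) - 5 with the constant Drops = 5.
Retries = max(Traffic, Drops) - 1  [with Traffic=0, Drops=5]  = 4
Jitter = -3·Retries - 3·Drops - 1  [with Retries=4, Drops=5]  = -28

-28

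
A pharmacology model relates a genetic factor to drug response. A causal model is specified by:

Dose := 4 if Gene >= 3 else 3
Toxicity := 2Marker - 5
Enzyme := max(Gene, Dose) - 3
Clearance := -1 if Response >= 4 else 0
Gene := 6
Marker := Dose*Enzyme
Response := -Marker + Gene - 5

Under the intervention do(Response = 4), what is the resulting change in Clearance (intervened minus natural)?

-1

Under do(Response=4), the mechanism Response := -Marker + Gene - 5 is discarded; Response is fixed at 4.
Clearance = -1 if Response >= 4 else 0  [with Response=4]  = -1
Without intervention: Dose = 4 if Gene >= 3 else 3  [with Gene=6]  = 4; Enzyme = max(Gene, Dose) - 3  [with Gene=6, Dose=4]  = 3; Marker = Dose*Enzyme  [with Dose=4, Enzyme=3]  = 12; Response = -Marker + Gene - 5  [with Marker=12, Gene=6]  = -11; Clearance = -1 if Response >= 4 else 0  [with Response=-11]  = 0.
Change = -1 − 0 = -1.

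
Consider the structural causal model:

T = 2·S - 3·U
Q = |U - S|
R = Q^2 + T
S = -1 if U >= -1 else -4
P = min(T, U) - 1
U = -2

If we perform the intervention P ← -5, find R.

The intervention breaks the incoming arrows to P: P = min(T, U) - 1 no longer applies, and P = -5.
Since R is not a descendant of the intervened variable, it is unaffected.
S = -1 if U >= -1 else -4  [with U=-2]  = -4
T = 2·S - 3·U  [with S=-4, U=-2]  = -2
Q = |U - S|  [with U=-2, S=-4]  = 2
R = Q^2 + T  [with Q=2, T=-2]  = 2

2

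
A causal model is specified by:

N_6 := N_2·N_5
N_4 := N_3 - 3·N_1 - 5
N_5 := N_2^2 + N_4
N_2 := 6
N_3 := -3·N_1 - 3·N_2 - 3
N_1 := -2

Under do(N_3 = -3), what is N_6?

204

The intervention breaks the incoming arrows to N_3: N_3 := -3·N_1 - 3·N_2 - 3 no longer applies, and N_3 = -3.
N_4 = N_3 - 3·N_1 - 5  [with N_3=-3, N_1=-2]  = -2
N_5 = N_2^2 + N_4  [with N_2=6, N_4=-2]  = 34
N_6 = N_2·N_5  [with N_2=6, N_5=34]  = 204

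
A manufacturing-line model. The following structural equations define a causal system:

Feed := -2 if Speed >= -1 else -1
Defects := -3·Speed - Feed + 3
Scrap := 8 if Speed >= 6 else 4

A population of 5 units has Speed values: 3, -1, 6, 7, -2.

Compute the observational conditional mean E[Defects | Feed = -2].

-6.25

Observing Feed=-2 restricts to units where Feed's equation naturally yields -2: Speed ∈ {3, -1, 6, 7}. In that subpopulation Defects = -4, 8, -13, -16, mean -6.25.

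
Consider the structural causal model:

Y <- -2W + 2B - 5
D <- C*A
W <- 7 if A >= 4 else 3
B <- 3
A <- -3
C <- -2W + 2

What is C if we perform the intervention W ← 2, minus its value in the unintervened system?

The intervention breaks the incoming arrows to W: W <- 7 if A >= 4 else 3 no longer applies, and W = 2.
C = -2W + 2  [with W=2]  = -2
Without intervention: W = 7 if A >= 4 else 3  [with A=-3]  = 3; C = -2W + 2  [with W=3]  = -4.
Change = -2 − (-4) = 2.

2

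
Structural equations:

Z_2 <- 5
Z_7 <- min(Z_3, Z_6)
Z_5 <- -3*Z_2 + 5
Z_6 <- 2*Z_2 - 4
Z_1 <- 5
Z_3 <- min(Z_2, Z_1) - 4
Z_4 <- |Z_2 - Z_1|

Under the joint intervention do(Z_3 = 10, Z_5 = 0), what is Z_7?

6

Under do(Z_3 = 10, Z_5 = 0), each intervened variable's structural equation is replaced by its fixed value.
Z_6 = 2*Z_2 - 4  [with Z_2=5]  = 6
Z_7 = min(Z_3, Z_6)  [with Z_3=10, Z_6=6]  = 6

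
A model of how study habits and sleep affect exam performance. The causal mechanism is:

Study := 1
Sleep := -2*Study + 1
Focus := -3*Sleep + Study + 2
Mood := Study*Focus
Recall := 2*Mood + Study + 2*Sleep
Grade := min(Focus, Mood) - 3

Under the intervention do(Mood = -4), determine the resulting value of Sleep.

-1

The intervention breaks the incoming arrows to Mood: Mood := Study*Focus no longer applies, and Mood = -4.
Since Sleep is not a descendant of the intervened variable, it is unaffected.
Sleep = -2*Study + 1  [with Study=1]  = -1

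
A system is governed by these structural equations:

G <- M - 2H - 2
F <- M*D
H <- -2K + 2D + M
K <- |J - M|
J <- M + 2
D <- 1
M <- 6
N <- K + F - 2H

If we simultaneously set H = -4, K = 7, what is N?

21

Under do(H = -4, K = 7), each intervened variable's structural equation is replaced by its fixed value.
F = M*D  [with M=6, D=1]  = 6
N = K + F - 2H  [with K=7, F=6, H=-4]  = 21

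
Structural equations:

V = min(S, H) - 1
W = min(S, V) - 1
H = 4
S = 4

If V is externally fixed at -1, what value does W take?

-2

The intervention breaks the incoming arrows to V: V = min(S, H) - 1 no longer applies, and V = -1.
W = min(S, V) - 1  [with S=4, V=-1]  = -2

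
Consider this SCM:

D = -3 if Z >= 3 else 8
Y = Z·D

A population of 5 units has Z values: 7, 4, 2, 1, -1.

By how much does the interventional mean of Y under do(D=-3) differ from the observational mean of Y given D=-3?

8.7

Every unit gets D=-3 under the intervention. Y values become -21, -12, -6, -3, 3; E[Y|do(D=-3)] = -7.8.
E[Y|D=-3] averages over only the 2 units with D=-3 (Z = 7, 4): Y = -21, -12, mean -16.5.
Difference = -7.8 − (-16.5) = 8.7.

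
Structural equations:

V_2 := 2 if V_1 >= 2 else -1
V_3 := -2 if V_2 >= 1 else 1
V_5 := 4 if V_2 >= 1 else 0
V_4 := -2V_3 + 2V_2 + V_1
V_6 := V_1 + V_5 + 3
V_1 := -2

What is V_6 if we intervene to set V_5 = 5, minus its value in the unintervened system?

5

The intervention breaks the incoming arrows to V_5: V_5 := 4 if V_2 >= 1 else 0 no longer applies, and V_5 = 5.
V_6 = V_1 + V_5 + 3  [with V_1=-2, V_5=5]  = 6
Without intervention: V_2 = 2 if V_1 >= 2 else -1  [with V_1=-2]  = -1; V_5 = 4 if V_2 >= 1 else 0  [with V_2=-1]  = 0; V_6 = V_1 + V_5 + 3  [with V_1=-2, V_5=0]  = 1.
Change = 6 − 1 = 5.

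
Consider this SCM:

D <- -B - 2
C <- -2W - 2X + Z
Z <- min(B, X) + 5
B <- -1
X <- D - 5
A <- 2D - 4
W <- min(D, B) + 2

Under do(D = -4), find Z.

do(D=-4) replaces the equation D <- -B - 2 with the constant D = -4.
X = D - 5  [with D=-4]  = -9
Z = min(B, X) + 5  [with B=-1, X=-9]  = -4

-4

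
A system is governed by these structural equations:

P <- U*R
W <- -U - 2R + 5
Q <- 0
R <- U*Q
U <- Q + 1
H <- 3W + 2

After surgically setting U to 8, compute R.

0

The intervention breaks the incoming arrows to U: U <- Q + 1 no longer applies, and U = 8.
R = U*Q  [with U=8, Q=0]  = 0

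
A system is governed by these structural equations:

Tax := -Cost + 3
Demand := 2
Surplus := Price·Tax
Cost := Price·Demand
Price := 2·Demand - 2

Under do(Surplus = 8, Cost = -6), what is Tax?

9

Under do(Surplus = 8, Cost = -6), each intervened variable's structural equation is replaced by its fixed value.
Tax = -Cost + 3  [with Cost=-6]  = 9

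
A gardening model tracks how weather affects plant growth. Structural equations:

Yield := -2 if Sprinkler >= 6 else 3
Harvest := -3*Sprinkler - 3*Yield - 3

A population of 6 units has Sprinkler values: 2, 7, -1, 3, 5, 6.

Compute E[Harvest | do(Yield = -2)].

-8

Under do(Yield=-2), Yield's equation is replaced by Yield=-2 for every unit. Per-unit Harvest: -3, -18, 6, -6, -12, -15. Mean = -8.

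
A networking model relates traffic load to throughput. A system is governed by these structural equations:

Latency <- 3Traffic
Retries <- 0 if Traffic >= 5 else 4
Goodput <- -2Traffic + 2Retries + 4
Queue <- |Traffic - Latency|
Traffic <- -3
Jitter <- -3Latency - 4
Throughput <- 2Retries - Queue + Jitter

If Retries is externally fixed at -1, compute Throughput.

Under do(Retries=-1), the mechanism Retries <- 0 if Traffic >= 5 else 4 is discarded; Retries is fixed at -1.
Latency = 3Traffic  [with Traffic=-3]  = -9
Queue = |Traffic - Latency|  [with Traffic=-3, Latency=-9]  = 6
Jitter = -3Latency - 4  [with Latency=-9]  = 23
Throughput = 2Retries - Queue + Jitter  [with Retries=-1, Queue=6, Jitter=23]  = 15

15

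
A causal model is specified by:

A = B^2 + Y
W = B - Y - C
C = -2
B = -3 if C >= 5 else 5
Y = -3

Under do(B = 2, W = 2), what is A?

Setting B = 2, W = 2 by intervention discards those variables' equations.
A = B^2 + Y  [with B=2, Y=-3]  = 1

1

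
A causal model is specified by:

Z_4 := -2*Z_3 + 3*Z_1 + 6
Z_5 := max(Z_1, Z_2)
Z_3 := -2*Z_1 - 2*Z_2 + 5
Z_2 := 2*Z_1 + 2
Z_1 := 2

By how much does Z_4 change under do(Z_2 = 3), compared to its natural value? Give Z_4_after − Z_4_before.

Under do(Z_2=3), the mechanism Z_2 := 2*Z_1 + 2 is discarded; Z_2 is fixed at 3.
Z_3 = -2*Z_1 - 2*Z_2 + 5  [with Z_1=2, Z_2=3]  = -5
Z_4 = -2*Z_3 + 3*Z_1 + 6  [with Z_3=-5, Z_1=2]  = 22
Without intervention: Z_2 = 2*Z_1 + 2  [with Z_1=2]  = 6; Z_3 = -2*Z_1 - 2*Z_2 + 5  [with Z_1=2, Z_2=6]  = -11; Z_4 = -2*Z_3 + 3*Z_1 + 6  [with Z_3=-11, Z_1=2]  = 34.
Change = 22 − 34 = -12.

-12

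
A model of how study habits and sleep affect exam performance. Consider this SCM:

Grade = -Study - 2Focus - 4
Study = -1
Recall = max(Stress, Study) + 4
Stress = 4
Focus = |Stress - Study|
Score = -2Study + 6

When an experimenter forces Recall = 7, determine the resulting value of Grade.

The intervention breaks the incoming arrows to Recall: Recall = max(Stress, Study) + 4 no longer applies, and Recall = 7.
Since Grade is not a descendant of the intervened variable, it is unaffected.
Focus = |Stress - Study|  [with Stress=4, Study=-1]  = 5
Grade = -Study - 2Focus - 4  [with Study=-1, Focus=5]  = -13

-13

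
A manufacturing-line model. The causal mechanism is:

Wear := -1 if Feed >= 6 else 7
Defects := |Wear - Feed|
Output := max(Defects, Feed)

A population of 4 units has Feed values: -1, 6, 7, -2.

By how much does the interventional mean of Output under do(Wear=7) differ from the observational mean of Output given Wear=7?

-1

Under do(Wear=7), Wear's equation is replaced by Wear=7 for every unit. Per-unit Output: 8, 6, 7, 9. Mean = 7.5.
E[Output|Wear=7] averages over only the 2 units with Wear=7 (Feed = -1, -2): Output = 8, 9, mean 8.5.
Difference = 7.5 − 8.5 = -1.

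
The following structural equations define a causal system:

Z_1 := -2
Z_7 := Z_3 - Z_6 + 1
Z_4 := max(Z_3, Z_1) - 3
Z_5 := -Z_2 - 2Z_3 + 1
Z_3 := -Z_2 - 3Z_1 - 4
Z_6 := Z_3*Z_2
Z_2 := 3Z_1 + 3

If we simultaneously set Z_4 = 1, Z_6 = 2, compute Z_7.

4

Setting Z_4 = 1, Z_6 = 2 by intervention discards those variables' equations.
Z_2 = 3Z_1 + 3  [with Z_1=-2]  = -3
Z_3 = -Z_2 - 3Z_1 - 4  [with Z_2=-3, Z_1=-2]  = 5
Z_7 = Z_3 - Z_6 + 1  [with Z_3=5, Z_6=2]  = 4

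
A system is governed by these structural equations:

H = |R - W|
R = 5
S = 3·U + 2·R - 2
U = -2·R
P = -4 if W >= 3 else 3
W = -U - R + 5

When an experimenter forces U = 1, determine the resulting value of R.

Under do(U=1), the mechanism U = -2·R is discarded; U is fixed at 1.
R is not downstream of the intervention, so its value is determined by the original equations.

5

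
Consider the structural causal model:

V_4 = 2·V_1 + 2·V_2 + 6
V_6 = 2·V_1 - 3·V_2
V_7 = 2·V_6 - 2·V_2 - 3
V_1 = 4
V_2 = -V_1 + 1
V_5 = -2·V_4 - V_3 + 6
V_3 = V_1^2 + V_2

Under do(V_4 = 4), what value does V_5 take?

-15

Intervening sets V_4 = 4 and removes its equation (V_4 = 2·V_1 + 2·V_2 + 6).
V_2 = -V_1 + 1  [with V_1=4]  = -3
V_3 = V_1^2 + V_2  [with V_1=4, V_2=-3]  = 13
V_5 = -2·V_4 - V_3 + 6  [with V_4=4, V_3=13]  = -15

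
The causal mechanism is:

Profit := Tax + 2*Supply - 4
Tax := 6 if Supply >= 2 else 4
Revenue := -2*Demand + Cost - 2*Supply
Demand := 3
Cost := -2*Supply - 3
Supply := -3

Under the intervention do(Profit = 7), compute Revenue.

3

do(Profit=7) replaces the equation Profit := Tax + 2*Supply - 4 with the constant Profit = 7.
No directed path runs from Profit to Revenue, so Revenue keeps its natural value.
Cost = -2*Supply - 3  [with Supply=-3]  = 3
Revenue = -2*Demand + Cost - 2*Supply  [with Demand=3, Cost=3, Supply=-3]  = 3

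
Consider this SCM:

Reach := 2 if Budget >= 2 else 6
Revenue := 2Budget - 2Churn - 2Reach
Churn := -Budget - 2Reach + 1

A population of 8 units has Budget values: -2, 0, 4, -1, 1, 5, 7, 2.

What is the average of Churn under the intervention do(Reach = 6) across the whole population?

Every unit gets Reach=6 under the intervention. Churn values become -9, -11, -15, -10, -12, -16, -18, -13; E[Churn|do(Reach=6)] = -13.

-13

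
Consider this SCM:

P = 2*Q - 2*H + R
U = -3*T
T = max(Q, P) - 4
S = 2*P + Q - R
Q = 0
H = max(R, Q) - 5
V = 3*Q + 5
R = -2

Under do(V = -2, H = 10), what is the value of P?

The joint intervention fixes V = -2, H = 10, removing each variable's own equation.
P = 2*Q - 2*H + R  [with Q=0, H=10, R=-2]  = -22

-22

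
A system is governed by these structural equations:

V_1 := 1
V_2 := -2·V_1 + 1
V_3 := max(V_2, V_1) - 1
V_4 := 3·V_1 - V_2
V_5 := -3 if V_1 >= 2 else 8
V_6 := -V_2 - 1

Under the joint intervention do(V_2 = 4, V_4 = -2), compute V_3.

The joint intervention fixes V_2 = 4, V_4 = -2, removing each variable's own equation.
V_3 = max(V_2, V_1) - 1  [with V_2=4, V_1=1]  = 3

3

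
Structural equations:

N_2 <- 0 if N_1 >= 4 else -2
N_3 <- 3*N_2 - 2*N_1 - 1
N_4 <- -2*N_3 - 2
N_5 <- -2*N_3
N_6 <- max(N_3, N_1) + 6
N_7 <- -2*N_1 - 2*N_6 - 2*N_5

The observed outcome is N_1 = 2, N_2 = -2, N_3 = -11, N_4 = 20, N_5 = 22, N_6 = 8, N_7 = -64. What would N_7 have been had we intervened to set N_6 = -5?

-38

Intervening sets N_6 = -5 and removes its equation (N_6 <- max(N_3, N_1) + 6).
N_2 = 0 if N_1 >= 4 else -2  [with N_1=2]  = -2
N_3 = 3*N_2 - 2*N_1 - 1  [with N_2=-2, N_1=2]  = -11
N_5 = -2*N_3  [with N_3=-11]  = 22
N_7 = -2*N_1 - 2*N_6 - 2*N_5  [with N_1=2, N_6=-5, N_5=22]  = -38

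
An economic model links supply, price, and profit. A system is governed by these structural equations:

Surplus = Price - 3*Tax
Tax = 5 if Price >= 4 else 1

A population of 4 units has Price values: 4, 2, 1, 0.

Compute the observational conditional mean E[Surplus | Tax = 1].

-2

E[Surplus|Tax=1] averages over only the 3 units with Tax=1 (Price = 2, 1, 0): Surplus = -1, -2, -3, mean -2.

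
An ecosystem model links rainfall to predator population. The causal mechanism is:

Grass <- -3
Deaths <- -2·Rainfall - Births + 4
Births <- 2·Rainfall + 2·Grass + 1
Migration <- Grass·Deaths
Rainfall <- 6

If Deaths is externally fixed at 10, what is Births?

7

Under do(Deaths=10), the mechanism Deaths <- -2·Rainfall - Births + 4 is discarded; Deaths is fixed at 10.
Since Births is not a descendant of the intervened variable, it is unaffected.
Births = 2·Rainfall + 2·Grass + 1  [with Rainfall=6, Grass=-3]  = 7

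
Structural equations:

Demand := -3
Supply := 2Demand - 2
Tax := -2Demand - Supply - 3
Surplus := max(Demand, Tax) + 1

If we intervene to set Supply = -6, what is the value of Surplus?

10

Under do(Supply=-6), the mechanism Supply := 2Demand - 2 is discarded; Supply is fixed at -6.
Tax = -2Demand - Supply - 3  [with Demand=-3, Supply=-6]  = 9
Surplus = max(Demand, Tax) + 1  [with Demand=-3, Tax=9]  = 10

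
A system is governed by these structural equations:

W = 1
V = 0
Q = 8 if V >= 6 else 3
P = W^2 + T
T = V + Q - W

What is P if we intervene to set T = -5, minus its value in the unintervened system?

Intervening sets T = -5 and removes its equation (T = V + Q - W).
P = W^2 + T  [with W=1, T=-5]  = -4
Without intervention: Q = 8 if V >= 6 else 3  [with V=0]  = 3; T = V + Q - W  [with V=0, Q=3, W=1]  = 2; P = W^2 + T  [with W=1, T=2]  = 3.
Change = -4 − 3 = -7.

-7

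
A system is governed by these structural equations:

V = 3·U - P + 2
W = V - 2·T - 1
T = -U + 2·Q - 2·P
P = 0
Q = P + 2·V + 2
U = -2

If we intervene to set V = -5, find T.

do(V=-5) replaces the equation V = 3·U - P + 2 with the constant V = -5.
Q = P + 2·V + 2  [with P=0, V=-5]  = -8
T = -U + 2·Q - 2·P  [with U=-2, Q=-8, P=0]  = -14

-14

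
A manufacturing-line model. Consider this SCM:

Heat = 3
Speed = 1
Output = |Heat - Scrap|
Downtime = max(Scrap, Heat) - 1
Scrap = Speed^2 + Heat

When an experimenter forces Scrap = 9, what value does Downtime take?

8

do(Scrap=9) replaces the equation Scrap = Speed^2 + Heat with the constant Scrap = 9.
Downtime = max(Scrap, Heat) - 1  [with Scrap=9, Heat=3]  = 8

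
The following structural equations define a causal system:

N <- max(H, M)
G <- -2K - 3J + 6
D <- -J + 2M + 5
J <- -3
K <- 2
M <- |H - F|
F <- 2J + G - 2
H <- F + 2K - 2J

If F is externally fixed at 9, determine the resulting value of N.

do(F=9) replaces the equation F <- 2J + G - 2 with the constant F = 9.
H = F + 2K - 2J  [with F=9, K=2, J=-3]  = 19
M = |H - F|  [with H=19, F=9]  = 10
N = max(H, M)  [with H=19, M=10]  = 19

19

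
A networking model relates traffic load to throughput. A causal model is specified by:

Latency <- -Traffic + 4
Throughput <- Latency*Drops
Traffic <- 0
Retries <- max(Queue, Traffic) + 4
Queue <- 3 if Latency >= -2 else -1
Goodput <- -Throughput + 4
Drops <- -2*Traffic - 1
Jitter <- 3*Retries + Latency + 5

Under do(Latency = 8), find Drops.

Under do(Latency=8), the mechanism Latency <- -Traffic + 4 is discarded; Latency is fixed at 8.
Since Drops is not a descendant of the intervened variable, it is unaffected.
Drops = -2*Traffic - 1  [with Traffic=0]  = -1

-1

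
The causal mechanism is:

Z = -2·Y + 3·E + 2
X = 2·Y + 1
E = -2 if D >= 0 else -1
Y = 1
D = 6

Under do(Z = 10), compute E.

Under do(Z=10), the mechanism Z = -2·Y + 3·E + 2 is discarded; Z is fixed at 10.
Since E is not a descendant of the intervened variable, it is unaffected.
E = -2 if D >= 0 else -1  [with D=6]  = -2

-2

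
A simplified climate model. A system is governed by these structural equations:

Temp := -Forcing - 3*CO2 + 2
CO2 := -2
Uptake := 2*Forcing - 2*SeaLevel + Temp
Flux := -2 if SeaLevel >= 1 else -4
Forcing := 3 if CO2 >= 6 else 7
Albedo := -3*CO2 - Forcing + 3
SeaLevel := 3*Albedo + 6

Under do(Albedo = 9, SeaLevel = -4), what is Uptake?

Under do(Albedo = 9, SeaLevel = -4), each intervened variable's structural equation is replaced by its fixed value.
Forcing = 3 if CO2 >= 6 else 7  [with CO2=-2]  = 7
Temp = -Forcing - 3*CO2 + 2  [with Forcing=7, CO2=-2]  = 1
Uptake = 2*Forcing - 2*SeaLevel + Temp  [with Forcing=7, SeaLevel=-4, Temp=1]  = 23

23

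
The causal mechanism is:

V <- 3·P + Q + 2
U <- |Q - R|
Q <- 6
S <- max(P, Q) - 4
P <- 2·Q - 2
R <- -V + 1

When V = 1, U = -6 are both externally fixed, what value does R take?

0

Setting V = 1, U = -6 by intervention discards those variables' equations.
R = -V + 1  [with V=1]  = 0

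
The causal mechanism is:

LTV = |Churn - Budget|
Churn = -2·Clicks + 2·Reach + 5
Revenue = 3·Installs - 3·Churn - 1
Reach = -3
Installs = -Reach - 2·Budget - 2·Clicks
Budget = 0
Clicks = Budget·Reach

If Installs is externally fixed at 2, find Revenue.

8

Under do(Installs=2), the mechanism Installs = -Reach - 2·Budget - 2·Clicks is discarded; Installs is fixed at 2.
Clicks = Budget·Reach  [with Budget=0, Reach=-3]  = 0
Churn = -2·Clicks + 2·Reach + 5  [with Clicks=0, Reach=-3]  = -1
Revenue = 3·Installs - 3·Churn - 1  [with Installs=2, Churn=-1]  = 8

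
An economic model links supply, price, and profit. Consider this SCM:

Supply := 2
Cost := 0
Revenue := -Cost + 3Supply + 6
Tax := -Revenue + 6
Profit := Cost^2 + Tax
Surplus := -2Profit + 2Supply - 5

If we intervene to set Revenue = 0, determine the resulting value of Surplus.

-13

The intervention breaks the incoming arrows to Revenue: Revenue := -Cost + 3Supply + 6 no longer applies, and Revenue = 0.
Tax = -Revenue + 6  [with Revenue=0]  = 6
Profit = Cost^2 + Tax  [with Cost=0, Tax=6]  = 6
Surplus = -2Profit + 2Supply - 5  [with Profit=6, Supply=2]  = -13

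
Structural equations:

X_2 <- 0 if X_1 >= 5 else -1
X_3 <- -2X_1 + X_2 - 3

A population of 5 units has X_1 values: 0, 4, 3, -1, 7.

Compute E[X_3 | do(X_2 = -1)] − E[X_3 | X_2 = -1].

-2.2

do(X_2=-1) breaks X_2's dependence on X_1. With X_2=-1 fixed, X_3 across the units is -4, -12, -10, -2, -18, mean -9.2.
E[X_3|X_2=-1] averages over only the 4 units with X_2=-1 (X_1 = 0, 4, 3, -1): X_3 = -4, -12, -10, -2, mean -7.
Difference = -9.2 − (-7) = -2.2.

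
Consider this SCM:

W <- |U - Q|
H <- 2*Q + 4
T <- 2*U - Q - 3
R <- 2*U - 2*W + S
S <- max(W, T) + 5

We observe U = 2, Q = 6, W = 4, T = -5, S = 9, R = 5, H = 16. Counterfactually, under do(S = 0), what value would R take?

The intervention breaks the incoming arrows to S: S <- max(W, T) + 5 no longer applies, and S = 0.
W = |U - Q|  [with U=2, Q=6]  = 4
R = 2*U - 2*W + S  [with U=2, W=4, S=0]  = -4

-4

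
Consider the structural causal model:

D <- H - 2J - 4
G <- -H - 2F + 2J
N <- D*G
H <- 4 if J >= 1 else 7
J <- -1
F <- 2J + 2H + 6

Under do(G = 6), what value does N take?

30

The intervention breaks the incoming arrows to G: G <- -H - 2F + 2J no longer applies, and G = 6.
H = 4 if J >= 1 else 7  [with J=-1]  = 7
D = H - 2J - 4  [with H=7, J=-1]  = 5
N = D*G  [with D=5, G=6]  = 30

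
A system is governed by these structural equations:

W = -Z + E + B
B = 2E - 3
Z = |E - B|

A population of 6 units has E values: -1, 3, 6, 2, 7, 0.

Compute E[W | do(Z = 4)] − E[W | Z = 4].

Under do(Z=4), Z's equation is replaced by Z=4 for every unit. Per-unit W: -10, 2, 11, -1, 14, -7. Mean = 1.5.
Observing Z=4 restricts to units where Z's equation naturally yields 4: E ∈ {-1, 7}. In that subpopulation W = -10, 14, mean 2.
Difference = 1.5 − 2 = -0.5.

-0.5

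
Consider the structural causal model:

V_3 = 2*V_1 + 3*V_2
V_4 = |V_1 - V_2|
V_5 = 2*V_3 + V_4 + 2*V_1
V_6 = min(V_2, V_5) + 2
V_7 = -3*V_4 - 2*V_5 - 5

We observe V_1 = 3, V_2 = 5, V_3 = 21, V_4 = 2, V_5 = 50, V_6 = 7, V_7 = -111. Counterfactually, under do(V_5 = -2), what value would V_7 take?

-7

Under do(V_5=-2), the mechanism V_5 = 2*V_3 + V_4 + 2*V_1 is discarded; V_5 is fixed at -2.
V_4 = |V_1 - V_2|  [with V_1=3, V_2=5]  = 2
V_7 = -3*V_4 - 2*V_5 - 5  [with V_4=2, V_5=-2]  = -7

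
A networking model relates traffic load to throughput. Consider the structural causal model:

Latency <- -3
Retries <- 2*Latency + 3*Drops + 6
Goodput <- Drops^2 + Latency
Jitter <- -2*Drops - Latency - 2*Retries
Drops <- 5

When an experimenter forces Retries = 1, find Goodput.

do(Retries=1) replaces the equation Retries <- 2*Latency + 3*Drops + 6 with the constant Retries = 1.
Goodput is not downstream of the intervention, so its value is determined by the original equations.
Goodput = Drops^2 + Latency  [with Drops=5, Latency=-3]  = 22

22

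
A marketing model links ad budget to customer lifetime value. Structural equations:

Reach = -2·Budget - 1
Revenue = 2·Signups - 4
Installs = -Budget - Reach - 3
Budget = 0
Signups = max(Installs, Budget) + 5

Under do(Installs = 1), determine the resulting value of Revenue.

do(Installs=1) replaces the equation Installs = -Budget - Reach - 3 with the constant Installs = 1.
Signups = max(Installs, Budget) + 5  [with Installs=1, Budget=0]  = 6
Revenue = 2·Signups - 4  [with Signups=6]  = 8

8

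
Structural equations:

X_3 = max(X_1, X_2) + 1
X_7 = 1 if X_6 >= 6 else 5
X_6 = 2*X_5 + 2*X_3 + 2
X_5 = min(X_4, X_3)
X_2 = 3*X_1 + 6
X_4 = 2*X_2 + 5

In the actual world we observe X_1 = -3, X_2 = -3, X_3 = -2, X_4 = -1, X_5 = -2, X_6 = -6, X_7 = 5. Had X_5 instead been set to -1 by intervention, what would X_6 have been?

-4

The intervention breaks the incoming arrows to X_5: X_5 = min(X_4, X_3) no longer applies, and X_5 = -1.
X_2 = 3*X_1 + 6  [with X_1=-3]  = -3
X_3 = max(X_1, X_2) + 1  [with X_1=-3, X_2=-3]  = -2
X_6 = 2*X_5 + 2*X_3 + 2  [with X_5=-1, X_3=-2]  = -4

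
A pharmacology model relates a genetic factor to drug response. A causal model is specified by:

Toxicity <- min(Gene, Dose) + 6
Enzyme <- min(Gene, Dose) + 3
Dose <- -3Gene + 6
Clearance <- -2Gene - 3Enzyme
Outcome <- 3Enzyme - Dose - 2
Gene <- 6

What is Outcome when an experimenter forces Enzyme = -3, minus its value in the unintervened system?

The intervention breaks the incoming arrows to Enzyme: Enzyme <- min(Gene, Dose) + 3 no longer applies, and Enzyme = -3.
Dose = -3Gene + 6  [with Gene=6]  = -12
Outcome = 3Enzyme - Dose - 2  [with Enzyme=-3, Dose=-12]  = 1
Without intervention: Dose = -3Gene + 6  [with Gene=6]  = -12; Enzyme = min(Gene, Dose) + 3  [with Gene=6, Dose=-12]  = -9; Outcome = 3Enzyme - Dose - 2  [with Enzyme=-9, Dose=-12]  = -17.
Change = 1 − (-17) = 18.

18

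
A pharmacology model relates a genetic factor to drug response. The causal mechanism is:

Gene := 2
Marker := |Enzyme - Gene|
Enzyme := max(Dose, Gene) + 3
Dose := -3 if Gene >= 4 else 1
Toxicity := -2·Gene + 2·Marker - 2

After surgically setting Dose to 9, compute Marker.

10

Under do(Dose=9), the mechanism Dose := -3 if Gene >= 4 else 1 is discarded; Dose is fixed at 9.
Enzyme = max(Dose, Gene) + 3  [with Dose=9, Gene=2]  = 12
Marker = |Enzyme - Gene|  [with Enzyme=12, Gene=2]  = 10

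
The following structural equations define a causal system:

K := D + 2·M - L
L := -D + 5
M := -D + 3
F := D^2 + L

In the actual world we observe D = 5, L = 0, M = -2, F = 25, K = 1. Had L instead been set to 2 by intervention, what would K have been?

do(L=2) replaces the equation L := -D + 5 with the constant L = 2.
M = -D + 3  [with D=5]  = -2
K = D + 2·M - L  [with D=5, M=-2, L=2]  = -1

-1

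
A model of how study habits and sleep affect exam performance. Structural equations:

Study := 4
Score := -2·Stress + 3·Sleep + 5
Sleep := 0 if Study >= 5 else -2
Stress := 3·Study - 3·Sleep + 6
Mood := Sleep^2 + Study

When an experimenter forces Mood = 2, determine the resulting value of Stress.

do(Mood=2) replaces the equation Mood := Sleep^2 + Study with the constant Mood = 2.
Stress is not downstream of the intervention, so its value is determined by the original equations.
Sleep = 0 if Study >= 5 else -2  [with Study=4]  = -2
Stress = 3·Study - 3·Sleep + 6  [with Study=4, Sleep=-2]  = 24

24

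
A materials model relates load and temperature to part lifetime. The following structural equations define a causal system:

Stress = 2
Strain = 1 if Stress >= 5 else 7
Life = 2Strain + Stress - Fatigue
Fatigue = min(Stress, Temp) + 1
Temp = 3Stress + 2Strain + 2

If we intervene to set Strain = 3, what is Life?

5

do(Strain=3) replaces the equation Strain = 1 if Stress >= 5 else 7 with the constant Strain = 3.
Temp = 3Stress + 2Strain + 2  [with Stress=2, Strain=3]  = 14
Fatigue = min(Stress, Temp) + 1  [with Stress=2, Temp=14]  = 3
Life = 2Strain + Stress - Fatigue  [with Strain=3, Stress=2, Fatigue=3]  = 5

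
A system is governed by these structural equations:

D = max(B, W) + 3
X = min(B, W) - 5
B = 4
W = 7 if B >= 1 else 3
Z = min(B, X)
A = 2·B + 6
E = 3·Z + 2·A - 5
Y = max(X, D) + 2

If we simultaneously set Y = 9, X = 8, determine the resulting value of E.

35

Setting Y = 9, X = 8 by intervention discards those variables' equations.
A = 2·B + 6  [with B=4]  = 14
Z = min(B, X)  [with B=4, X=8]  = 4
E = 3·Z + 2·A - 5  [with Z=4, A=14]  = 35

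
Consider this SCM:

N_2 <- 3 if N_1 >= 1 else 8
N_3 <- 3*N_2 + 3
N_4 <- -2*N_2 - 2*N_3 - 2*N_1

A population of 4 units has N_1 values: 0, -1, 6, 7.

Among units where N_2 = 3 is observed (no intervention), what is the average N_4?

-43

E[N_4|N_2=3] averages over only the 2 units with N_2=3 (N_1 = 6, 7): N_4 = -42, -44, mean -43.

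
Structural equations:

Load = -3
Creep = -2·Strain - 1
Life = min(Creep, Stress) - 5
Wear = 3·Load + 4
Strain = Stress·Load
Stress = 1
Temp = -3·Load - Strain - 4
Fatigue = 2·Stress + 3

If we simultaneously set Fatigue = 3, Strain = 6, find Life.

Setting Fatigue = 3, Strain = 6 by intervention discards those variables' equations.
Creep = -2·Strain - 1  [with Strain=6]  = -13
Life = min(Creep, Stress) - 5  [with Creep=-13, Stress=1]  = -18

-18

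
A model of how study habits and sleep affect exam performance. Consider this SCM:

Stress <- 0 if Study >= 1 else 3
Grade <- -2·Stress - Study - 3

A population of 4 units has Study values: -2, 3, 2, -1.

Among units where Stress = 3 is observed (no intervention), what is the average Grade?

-7.5

Conditioning on Stress=3 selects the 2 unit(s) with Study ∈ {-2, -1}. Their Grade values: -7, -8. Mean = -7.5.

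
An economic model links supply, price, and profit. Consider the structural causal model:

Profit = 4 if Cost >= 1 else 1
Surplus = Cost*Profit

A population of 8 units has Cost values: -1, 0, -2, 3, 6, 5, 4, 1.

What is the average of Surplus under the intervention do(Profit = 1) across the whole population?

2

Under do(Profit=1), Profit's equation is replaced by Profit=1 for every unit. Per-unit Surplus: -1, 0, -2, 3, 6, 5, 4, 1. Mean = 2.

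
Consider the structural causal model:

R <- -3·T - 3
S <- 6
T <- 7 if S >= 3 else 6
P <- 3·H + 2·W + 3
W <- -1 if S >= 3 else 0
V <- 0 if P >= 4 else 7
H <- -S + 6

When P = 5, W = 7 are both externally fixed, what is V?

Setting P = 5, W = 7 by intervention discards those variables' equations.
V = 0 if P >= 4 else 7  [with P=5]  = 0

0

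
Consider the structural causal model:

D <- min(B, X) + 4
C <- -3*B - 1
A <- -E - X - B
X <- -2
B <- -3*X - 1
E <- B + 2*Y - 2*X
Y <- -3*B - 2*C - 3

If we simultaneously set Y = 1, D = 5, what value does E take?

Setting Y = 1, D = 5 by intervention discards those variables' equations.
B = -3*X - 1  [with X=-2]  = 5
E = B + 2*Y - 2*X  [with B=5, Y=1, X=-2]  = 11

11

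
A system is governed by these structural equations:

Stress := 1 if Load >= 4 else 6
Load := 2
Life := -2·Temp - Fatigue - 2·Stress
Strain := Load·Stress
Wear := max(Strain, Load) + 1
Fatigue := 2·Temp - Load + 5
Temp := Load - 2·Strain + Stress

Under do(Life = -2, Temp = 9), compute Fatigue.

Setting Life = -2, Temp = 9 by intervention discards those variables' equations.
Fatigue = 2·Temp - Load + 5  [with Temp=9, Load=2]  = 21

21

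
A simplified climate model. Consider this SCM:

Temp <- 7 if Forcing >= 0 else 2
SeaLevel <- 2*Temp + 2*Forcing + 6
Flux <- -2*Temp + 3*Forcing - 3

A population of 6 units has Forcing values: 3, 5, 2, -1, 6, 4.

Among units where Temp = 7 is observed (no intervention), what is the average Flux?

Conditioning on Temp=7 selects the 5 unit(s) with Forcing ∈ {3, 5, 2, 6, 4}. Their Flux values: -8, -2, -11, 1, -5. Mean = -5.

-5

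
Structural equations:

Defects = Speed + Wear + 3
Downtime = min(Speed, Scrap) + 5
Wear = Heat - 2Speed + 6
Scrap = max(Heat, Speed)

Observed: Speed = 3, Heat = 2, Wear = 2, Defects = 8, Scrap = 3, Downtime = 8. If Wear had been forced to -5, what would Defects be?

The intervention breaks the incoming arrows to Wear: Wear = Heat - 2Speed + 6 no longer applies, and Wear = -5.
Defects = Speed + Wear + 3  [with Speed=3, Wear=-5]  = 1

1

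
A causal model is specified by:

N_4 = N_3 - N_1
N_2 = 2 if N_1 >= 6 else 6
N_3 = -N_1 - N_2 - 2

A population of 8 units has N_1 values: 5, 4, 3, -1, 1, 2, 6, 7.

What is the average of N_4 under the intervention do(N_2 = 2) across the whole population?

The intervention sets N_2=2 in all 8 units regardless of N_1. Recomputing N_4 per unit gives -14, -12, -10, -2, -6, -8, -16, -18; average -10.75.

-10.75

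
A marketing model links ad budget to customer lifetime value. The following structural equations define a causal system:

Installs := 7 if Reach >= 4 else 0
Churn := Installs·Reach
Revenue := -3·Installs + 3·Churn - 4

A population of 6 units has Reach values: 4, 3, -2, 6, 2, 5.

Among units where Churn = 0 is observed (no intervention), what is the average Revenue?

-4

Conditioning on Churn=0 selects the 3 unit(s) with Reach ∈ {3, -2, 2}. Their Revenue values: -4, -4, -4. Mean = -4.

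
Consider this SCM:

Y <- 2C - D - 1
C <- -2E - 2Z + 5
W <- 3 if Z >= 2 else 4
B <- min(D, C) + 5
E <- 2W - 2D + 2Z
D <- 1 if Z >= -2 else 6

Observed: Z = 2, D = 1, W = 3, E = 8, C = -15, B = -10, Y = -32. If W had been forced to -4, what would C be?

do(W=-4) replaces the equation W <- 3 if Z >= 2 else 4 with the constant W = -4.
D = 1 if Z >= -2 else 6  [with Z=2]  = 1
E = 2W - 2D + 2Z  [with W=-4, D=1, Z=2]  = -6
C = -2E - 2Z + 5  [with E=-6, Z=2]  = 13

13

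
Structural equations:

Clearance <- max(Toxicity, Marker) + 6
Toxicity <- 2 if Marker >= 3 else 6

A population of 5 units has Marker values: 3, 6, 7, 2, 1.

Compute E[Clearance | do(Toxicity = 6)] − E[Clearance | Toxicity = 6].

The intervention sets Toxicity=6 in all 5 units regardless of Marker. Recomputing Clearance per unit gives 12, 12, 13, 12, 12; average 12.2.
E[Clearance|Toxicity=6] averages over only the 2 units with Toxicity=6 (Marker = 2, 1): Clearance = 12, 12, mean 12.
Difference = 12.2 − 12 = 0.2.

0.2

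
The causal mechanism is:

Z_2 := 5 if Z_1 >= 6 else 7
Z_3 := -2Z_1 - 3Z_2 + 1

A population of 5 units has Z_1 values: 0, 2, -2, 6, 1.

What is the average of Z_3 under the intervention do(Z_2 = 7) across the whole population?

-22.8

Under do(Z_2=7), Z_2's equation is replaced by Z_2=7 for every unit. Per-unit Z_3: -20, -24, -16, -32, -22. Mean = -22.8.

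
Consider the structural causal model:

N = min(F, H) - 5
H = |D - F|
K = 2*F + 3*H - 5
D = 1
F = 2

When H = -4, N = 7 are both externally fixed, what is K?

-13

The joint intervention fixes H = -4, N = 7, removing each variable's own equation.
K = 2*F + 3*H - 5  [with F=2, H=-4]  = -13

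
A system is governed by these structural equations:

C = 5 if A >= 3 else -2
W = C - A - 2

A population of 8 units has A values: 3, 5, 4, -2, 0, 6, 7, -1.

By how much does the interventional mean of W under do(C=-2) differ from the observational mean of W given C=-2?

do(C=-2) breaks C's dependence on A. With C=-2 fixed, W across the units is -7, -9, -8, -2, -4, -10, -11, -3, mean -6.75.
Conditioning on C=-2 selects the 3 unit(s) with A ∈ {-2, 0, -1}. Their W values: -2, -4, -3. Mean = -3.
Difference = -6.75 − (-3) = -3.75.

-3.75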